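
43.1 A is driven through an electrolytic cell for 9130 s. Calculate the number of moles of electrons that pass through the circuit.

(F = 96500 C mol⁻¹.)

Q = I·t = 43.10 A × 9130.0 s = 393500 C.
n(e⁻) = Q/F = 393500 / 96500 = 4.08 mol.

4.08 mol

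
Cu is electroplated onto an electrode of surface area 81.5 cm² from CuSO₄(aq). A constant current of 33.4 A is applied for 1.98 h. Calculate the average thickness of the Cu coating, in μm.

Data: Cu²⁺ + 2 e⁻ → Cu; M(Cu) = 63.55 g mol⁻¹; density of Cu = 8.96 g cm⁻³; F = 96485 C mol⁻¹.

Q = I·t = 33.40 × 7128.0 = 238100 C; n(e⁻) = 2.467 mol.
n(Cu) = n(e⁻)/2 = 1.234 mol, so m = 1.234 × 63.55 = 78.40 g.
Volume = m/ρ = 78.40 / 8.96 = 8.750 cm³.
Thickness = V/A = 8.750 / 81.5 = 0.107 cm = 1070 μm.

1070 μm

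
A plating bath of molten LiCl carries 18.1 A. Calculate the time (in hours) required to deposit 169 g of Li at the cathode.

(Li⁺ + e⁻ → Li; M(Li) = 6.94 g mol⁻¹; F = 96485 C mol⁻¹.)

n(Li) = m/M = 169 / 6.94 = 24.35 mol.
Each Li atom requires 1 electron, so n(e⁻) = 1 × 24.35 = 24.35 mol.
Q = n(e⁻)·F = 24.35 × 96485 = 2350000 C.
t = Q/I = 2350000 / 18.10 A = 129800 s = 36.1 h.

36.1 h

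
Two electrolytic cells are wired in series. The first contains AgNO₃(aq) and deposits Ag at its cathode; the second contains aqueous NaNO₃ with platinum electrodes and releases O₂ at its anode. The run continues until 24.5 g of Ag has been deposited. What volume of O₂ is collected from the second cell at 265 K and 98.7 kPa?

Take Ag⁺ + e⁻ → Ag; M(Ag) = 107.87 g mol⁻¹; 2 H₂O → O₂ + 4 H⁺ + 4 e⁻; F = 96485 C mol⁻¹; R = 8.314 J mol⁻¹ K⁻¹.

1.27 L

n(Ag) = 24.5 / 107.87 = 0.2271 mol, so n(e⁻) = 1 × 0.2271 = 0.2271 mol.
The cells are in series, so the same 0.2271 mol of electrons passes through the second cell.
2 H₂O → O₂ + 4 H⁺ + 4 e⁻ — 4 mol e⁻ per mol O₂, so n(O₂) = 0.2271/4 = 0.05678 mol.
V = nRT/P = (0.05678 × 8.314 × 265) / (98.7 × 10³) = 0.00127 m³ = 1.27 L.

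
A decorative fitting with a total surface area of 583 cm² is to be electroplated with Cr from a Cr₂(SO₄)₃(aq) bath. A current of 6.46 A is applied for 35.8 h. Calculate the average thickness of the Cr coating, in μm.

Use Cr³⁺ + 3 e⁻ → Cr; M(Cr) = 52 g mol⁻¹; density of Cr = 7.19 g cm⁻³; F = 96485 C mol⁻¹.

Q = I·t = 6.460 × 128880 = 832600 C; n(e⁻) = 8.629 mol.
n(Cr) = n(e⁻)/3 = 2.876 mol, so m = 2.876 × 52 = 149.6 g.
Volume = m/ρ = 149.6 / 7.19 = 20.80 cm³.
Thickness = V/A = 20.80 / 583 = 0.0357 cm = 357 μm.

357 μm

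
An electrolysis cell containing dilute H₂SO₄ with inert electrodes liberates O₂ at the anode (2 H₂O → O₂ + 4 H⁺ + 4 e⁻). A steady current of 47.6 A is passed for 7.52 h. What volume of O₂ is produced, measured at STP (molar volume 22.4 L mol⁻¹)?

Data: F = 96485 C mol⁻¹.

74.8 L

Q = I·t = 47.60 A × 27072 s = 1289000 C.
n(e⁻) = Q/F = 1289000 / 96485 = 13.36 mol.
4 electrons are transferred per O₂ molecule, so n(O₂) = 13.36 / 4 = 3.339 mol.
V = n × V_m = 3.339 × 22.4 = 74.8 L.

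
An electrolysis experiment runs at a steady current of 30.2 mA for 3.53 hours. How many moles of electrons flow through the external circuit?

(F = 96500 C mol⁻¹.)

0.00398 mol

Q = I·t = 0.03020 A × 12708 s = 383.8 C.
n(e⁻) = Q/F = 383.8 / 96500 = 0.00398 mol.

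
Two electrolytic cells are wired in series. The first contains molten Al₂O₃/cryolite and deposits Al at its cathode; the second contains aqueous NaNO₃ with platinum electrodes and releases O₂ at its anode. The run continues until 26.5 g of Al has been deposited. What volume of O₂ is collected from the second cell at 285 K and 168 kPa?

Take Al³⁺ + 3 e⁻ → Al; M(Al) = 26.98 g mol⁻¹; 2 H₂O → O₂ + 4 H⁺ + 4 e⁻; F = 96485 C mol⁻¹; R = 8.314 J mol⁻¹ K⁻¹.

10.4 L

n(Al) = 26.5 / 26.98 = 0.9822 mol, so n(e⁻) = 3 × 0.9822 = 2.947 mol.
The cells are in series, so the same 2.947 mol of electrons passes through the second cell.
2 H₂O → O₂ + 4 H⁺ + 4 e⁻ — 4 mol e⁻ per mol O₂, so n(O₂) = 2.947/4 = 0.7367 mol.
V = nRT/P = (0.7367 × 8.314 × 285) / (168 × 10³) = 0.0104 m³ = 10.4 L.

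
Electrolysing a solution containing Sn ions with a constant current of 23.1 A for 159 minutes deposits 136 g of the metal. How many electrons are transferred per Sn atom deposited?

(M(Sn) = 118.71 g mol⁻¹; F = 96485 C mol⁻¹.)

Q = I·t = 23.10 A × 9540.0 s = 220400 C, so n(e⁻) = 220400/96485 = 2.284 mol.
n(Sn) deposited = 136 / 118.71 = 1.146 mol.
Electrons per atom = n(e⁻)/n(Sn) = 2.284 / 1.146 = 1.99 ≈ 2, so the ion is Sn²⁺.

2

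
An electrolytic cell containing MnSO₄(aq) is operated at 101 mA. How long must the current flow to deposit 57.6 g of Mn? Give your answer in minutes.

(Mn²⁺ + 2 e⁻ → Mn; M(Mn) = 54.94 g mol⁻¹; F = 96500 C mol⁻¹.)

n(Mn) = m/M = 57.6 / 54.94 = 1.048 mol.
Each Mn atom requires 2 electrons, so n(e⁻) = 2 × 1.048 = 2.097 mol.
Q = n(e⁻)·F = 2.097 × 96500 = 202300 C.
t = Q/I = 202300 / 0.1010 A = 2003000 s = 33400 min.

33400 min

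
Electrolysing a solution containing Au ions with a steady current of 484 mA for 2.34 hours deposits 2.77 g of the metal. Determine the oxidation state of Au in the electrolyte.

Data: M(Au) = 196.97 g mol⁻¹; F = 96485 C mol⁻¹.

Q = I·t = 0.4840 A × 8424.0 s = 4077 C, so n(e⁻) = 4077/96485 = 0.04226 mol.
n(Au) deposited = 2.77 / 196.97 = 0.01406 mol.
Electrons per atom = n(e⁻)/n(Au) = 0.04226 / 0.01406 = 3.00 ≈ 3, so the ion is Au³⁺.

+3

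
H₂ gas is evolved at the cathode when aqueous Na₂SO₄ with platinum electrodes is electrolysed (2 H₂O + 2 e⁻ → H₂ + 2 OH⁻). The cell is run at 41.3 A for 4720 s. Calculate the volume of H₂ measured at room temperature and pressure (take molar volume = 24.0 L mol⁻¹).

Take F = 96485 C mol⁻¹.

Q = I·t = 41.30 A × 4720.0 s = 194900 C.
n(e⁻) = Q/F = 194900 / 96485 = 2.020 mol.
2 electrons are transferred per H₂ molecule, so n(H₂) = 2.020 / 2 = 1.010 mol.
V = n × V_m = 1.010 × 24.0 = 24.2 L.

24.2 L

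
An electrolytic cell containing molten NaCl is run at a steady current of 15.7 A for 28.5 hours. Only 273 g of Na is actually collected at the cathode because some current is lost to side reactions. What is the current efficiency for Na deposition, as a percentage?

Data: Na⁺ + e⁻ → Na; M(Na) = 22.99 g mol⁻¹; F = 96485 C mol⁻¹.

Q = I·t = 15.70 × 102600 = 1611000 C; n(e⁻) = 1611000/96485 = 16.70 mol.
Theoretical n(Na) = n(e⁻)/1 = 16.70 mol, i.e. m_theo = 16.70 × 22.99 = 383.8 g.
Efficiency = m_actual / m_theo = 273 / 383.8 = 71.1 %.

71.1 %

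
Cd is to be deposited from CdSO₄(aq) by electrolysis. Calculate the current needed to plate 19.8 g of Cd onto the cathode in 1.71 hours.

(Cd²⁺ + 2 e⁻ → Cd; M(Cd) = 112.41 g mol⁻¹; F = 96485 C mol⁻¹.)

5.52 A

n(Cd) = 19.8 / 112.41 = 0.1761 mol.
n(e⁻) = 2 × 0.1761 = 0.3523 mol.
Q = n(e⁻)·F = 0.3523 × 96485 = 33990 C.
I = Q/t = 33990 / 6156.0 s = 5.52 A.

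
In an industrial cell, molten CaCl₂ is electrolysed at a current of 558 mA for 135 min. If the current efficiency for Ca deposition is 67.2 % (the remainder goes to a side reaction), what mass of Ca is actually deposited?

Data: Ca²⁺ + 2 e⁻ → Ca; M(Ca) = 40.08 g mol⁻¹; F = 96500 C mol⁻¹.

0.631 g

Q = I·t = 0.5580 × 8100.0 = 4520 C.
n(e⁻) = 4520/96500 = 0.04684 mol; theoretically n(Ca) = 0.04684/2 = 0.02342 mol, m_theo = 0.9386 g.
At 67.2 % efficiency, m_actual = 0.672 × 0.9386 = 0.631 g.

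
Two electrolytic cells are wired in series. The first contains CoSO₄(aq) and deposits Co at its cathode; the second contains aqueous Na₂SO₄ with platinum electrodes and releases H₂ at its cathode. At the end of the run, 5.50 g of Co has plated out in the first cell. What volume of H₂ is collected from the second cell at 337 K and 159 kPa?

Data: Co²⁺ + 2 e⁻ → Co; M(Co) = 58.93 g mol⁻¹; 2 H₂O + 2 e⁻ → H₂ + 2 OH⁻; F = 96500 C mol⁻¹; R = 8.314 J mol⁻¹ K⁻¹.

1.64 L

n(Co) = 5.50 / 58.93 = 0.09333 mol, so n(e⁻) = 2 × 0.09333 = 0.1867 mol.
The cells are in series, so the same 0.1867 mol of electrons passes through the second cell.
2 H₂O + 2 e⁻ → H₂ + 2 OH⁻ — 2 mol e⁻ per mol H₂, so n(H₂) = 0.1867/2 = 0.09333 mol.
V = nRT/P = (0.09333 × 8.314 × 337) / (159 × 10³) = 0.00164 m³ = 1.64 L.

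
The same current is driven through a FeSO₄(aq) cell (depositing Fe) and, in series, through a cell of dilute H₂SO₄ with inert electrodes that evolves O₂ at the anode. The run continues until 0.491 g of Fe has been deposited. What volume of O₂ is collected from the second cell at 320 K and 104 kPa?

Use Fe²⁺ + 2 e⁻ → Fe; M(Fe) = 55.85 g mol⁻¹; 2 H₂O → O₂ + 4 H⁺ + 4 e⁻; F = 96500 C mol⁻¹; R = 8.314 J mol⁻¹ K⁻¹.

0.112 L

n(Fe) = 0.491 / 55.85 = 0.008791 mol, so n(e⁻) = 2 × 0.008791 = 0.01758 mol.
The cells are in series, so the same 0.01758 mol of electrons passes through the second cell.
2 H₂O → O₂ + 4 H⁺ + 4 e⁻ — 4 mol e⁻ per mol O₂, so n(O₂) = 0.01758/4 = 0.004396 mol.
V = nRT/P = (0.004396 × 8.314 × 320) / (104 × 10³) = 1.12 × 10⁻⁴ m³ = 0.112 L.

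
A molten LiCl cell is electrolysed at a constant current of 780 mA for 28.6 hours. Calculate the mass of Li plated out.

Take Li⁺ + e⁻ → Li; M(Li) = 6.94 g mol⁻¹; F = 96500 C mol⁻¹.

Q = I·t = 0.7800 A × 102960 s = 80310 C.
n(e⁻) = Q/F = 80310 / 96500 = 0.8322 mol.
Li⁺ + e⁻ → Li, so n(Li) = n(e⁻)/1 = 0.8322 mol.
m = n·M = 0.8322 × 6.94 = 5.78 g.

5.78 g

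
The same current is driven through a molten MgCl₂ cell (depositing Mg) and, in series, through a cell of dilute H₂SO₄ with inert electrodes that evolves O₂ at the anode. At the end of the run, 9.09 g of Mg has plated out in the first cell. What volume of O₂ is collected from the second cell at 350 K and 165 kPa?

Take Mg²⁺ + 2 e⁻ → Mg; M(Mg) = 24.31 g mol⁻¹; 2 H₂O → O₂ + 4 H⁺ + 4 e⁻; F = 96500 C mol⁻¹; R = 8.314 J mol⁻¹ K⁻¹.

n(Mg) = 9.09 / 24.31 = 0.3739 mol, so n(e⁻) = 2 × 0.3739 = 0.7478 mol.
The cells are in series, so the same 0.7478 mol of electrons passes through the second cell.
2 H₂O → O₂ + 4 H⁺ + 4 e⁻ — 4 mol e⁻ per mol O₂, so n(O₂) = 0.7478/4 = 0.1870 mol.
V = nRT/P = (0.1870 × 8.314 × 350) / (165 × 10³) = 0.00330 m³ = 3.30 L.

3.30 L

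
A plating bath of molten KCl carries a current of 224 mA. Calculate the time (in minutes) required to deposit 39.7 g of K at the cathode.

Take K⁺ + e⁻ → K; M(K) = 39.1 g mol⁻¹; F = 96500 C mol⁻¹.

n(K) = m/M = 39.7 / 39.1 = 1.015 mol.
Each K atom requires 1 electron, so n(e⁻) = 1 × 1.015 = 1.015 mol.
Q = n(e⁻)·F = 1.015 × 96500 = 97980 C.
t = Q/I = 97980 / 0.2240 A = 437400 s = 7290 min.

7290 min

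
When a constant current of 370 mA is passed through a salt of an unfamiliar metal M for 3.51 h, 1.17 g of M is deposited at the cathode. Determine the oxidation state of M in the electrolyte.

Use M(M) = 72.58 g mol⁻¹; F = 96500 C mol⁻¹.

+3

Q = I·t = 0.3700 A × 12636 s = 4675 C, so n(e⁻) = 4675/96500 = 0.04845 mol.
n(M) deposited = 1.17 / 72.58 = 0.01612 mol.
Electrons per atom = n(e⁻)/n(M) = 0.04845 / 0.01612 = 3.01 ≈ 3, so the ion is M³⁺.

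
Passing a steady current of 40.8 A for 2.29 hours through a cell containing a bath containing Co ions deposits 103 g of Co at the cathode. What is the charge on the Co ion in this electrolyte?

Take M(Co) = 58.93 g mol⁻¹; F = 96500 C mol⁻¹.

Q = I·t = 40.80 A × 8244.0 s = 336400 C, so n(e⁻) = 336400/96500 = 3.486 mol.
n(Co) deposited = 103 / 58.93 = 1.748 mol.
Electrons per atom = n(e⁻)/n(Co) = 3.486 / 1.748 = 1.99 ≈ 2, so the ion is Co²⁺.

+2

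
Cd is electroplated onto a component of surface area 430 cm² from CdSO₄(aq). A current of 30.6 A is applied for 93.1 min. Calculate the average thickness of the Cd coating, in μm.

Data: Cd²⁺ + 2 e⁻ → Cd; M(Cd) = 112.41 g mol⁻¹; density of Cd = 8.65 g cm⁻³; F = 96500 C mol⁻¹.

268 μm

Q = I·t = 30.60 × 5586.0 = 170900 C; n(e⁻) = 1.771 mol.
n(Cd) = n(e⁻)/2 = 0.8857 mol, so m = 0.8857 × 112.41 = 99.56 g.
Volume = m/ρ = 99.56 / 8.65 = 11.51 cm³.
Thickness = V/A = 11.51 / 430 = 0.0268 cm = 268 μm.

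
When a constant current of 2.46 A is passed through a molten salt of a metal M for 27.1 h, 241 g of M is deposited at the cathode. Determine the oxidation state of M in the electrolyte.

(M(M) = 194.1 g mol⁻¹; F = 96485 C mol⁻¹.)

+2

Q = I·t = 2.460 A × 97560 s = 240000 C, so n(e⁻) = 240000/96485 = 2.487 mol.
n(M) deposited = 241 / 194.1 = 1.242 mol.
Electrons per atom = n(e⁻)/n(M) = 2.487 / 1.242 = 2.00 ≈ 2, so the ion is M²⁺.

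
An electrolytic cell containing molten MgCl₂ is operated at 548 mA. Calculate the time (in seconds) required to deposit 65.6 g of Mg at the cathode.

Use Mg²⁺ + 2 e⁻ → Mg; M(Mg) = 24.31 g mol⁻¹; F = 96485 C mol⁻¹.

n(Mg) = m/M = 65.6 / 24.31 = 2.698 mol.
Each Mg atom requires 2 electrons, so n(e⁻) = 2 × 2.698 = 5.397 mol.
Q = n(e⁻)·F = 5.397 × 96485 = 520700 C.
t = Q/I = 520700 / 0.5480 A = 950200 s.

9.50 × 10⁵ s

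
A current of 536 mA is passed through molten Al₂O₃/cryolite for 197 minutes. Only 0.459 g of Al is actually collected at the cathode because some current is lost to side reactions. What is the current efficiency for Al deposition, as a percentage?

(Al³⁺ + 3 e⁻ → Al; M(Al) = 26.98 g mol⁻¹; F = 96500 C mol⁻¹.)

77.7 %

Q = I·t = 0.5360 × 11820 = 6336 C; n(e⁻) = 6336/96500 = 0.06565 mol.
Theoretical n(Al) = n(e⁻)/3 = 0.02188 mol, i.e. m_theo = 0.02188 × 26.98 = 0.5904 g.
Efficiency = m_actual / m_theo = 0.459 / 0.5904 = 77.7 %.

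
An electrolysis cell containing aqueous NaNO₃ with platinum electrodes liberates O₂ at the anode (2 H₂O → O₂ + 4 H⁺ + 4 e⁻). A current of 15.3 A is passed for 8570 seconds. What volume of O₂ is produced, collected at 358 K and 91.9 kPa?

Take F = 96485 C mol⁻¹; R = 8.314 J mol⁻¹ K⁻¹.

Q = I·t = 15.30 A × 8570.0 s = 131100 C.
n(e⁻) = Q/F = 131100 / 96485 = 1.359 mol.
4 electrons are transferred per O₂ molecule, so n(O₂) = 1.359 / 4 = 0.3397 mol.
V = nRT/P = (0.3397 × 8.314 × 358) / (91.9 × 10³ Pa) = 0.0110 m³ = 11.0 L.

11.0 L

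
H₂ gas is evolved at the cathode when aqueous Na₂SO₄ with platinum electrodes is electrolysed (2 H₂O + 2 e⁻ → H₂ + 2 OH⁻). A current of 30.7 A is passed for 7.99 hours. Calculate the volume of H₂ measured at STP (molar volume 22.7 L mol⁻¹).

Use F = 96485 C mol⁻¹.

Q = I·t = 30.70 A × 28764 s = 883100 C.
n(e⁻) = Q/F = 883100 / 96485 = 9.152 mol.
2 electrons are transferred per H₂ molecule, so n(H₂) = 9.152 / 2 = 4.576 mol.
V = n × V_m = 4.576 × 22.7 = 104 L.

104 L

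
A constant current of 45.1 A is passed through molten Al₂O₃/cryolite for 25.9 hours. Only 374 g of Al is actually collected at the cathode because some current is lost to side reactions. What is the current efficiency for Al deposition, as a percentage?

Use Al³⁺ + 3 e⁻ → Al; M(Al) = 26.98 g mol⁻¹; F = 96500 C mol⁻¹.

95.4 %

Q = I·t = 45.10 × 93240 = 4205000 C; n(e⁻) = 4205000/96500 = 43.58 mol.
Theoretical n(Al) = n(e⁻)/3 = 14.53 mol, i.e. m_theo = 14.53 × 26.98 = 391.9 g.
Efficiency = m_actual / m_theo = 374 / 391.9 = 95.4 %.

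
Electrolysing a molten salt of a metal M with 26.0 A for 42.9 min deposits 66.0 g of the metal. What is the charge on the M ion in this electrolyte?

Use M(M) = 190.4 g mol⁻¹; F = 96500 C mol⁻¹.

Q = I·t = 26.00 A × 2574.0 s = 66920 C, so n(e⁻) = 66920/96500 = 0.6935 mol.
n(M) deposited = 66.0 / 190.4 = 0.3466 mol.
Electrons per atom = n(e⁻)/n(M) = 0.6935 / 0.3466 = 2.00 ≈ 2, so the ion is M²⁺.

+2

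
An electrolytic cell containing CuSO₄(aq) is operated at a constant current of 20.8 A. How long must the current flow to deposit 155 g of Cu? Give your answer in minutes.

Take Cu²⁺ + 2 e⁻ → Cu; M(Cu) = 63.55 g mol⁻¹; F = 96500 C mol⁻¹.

n(Cu) = m/M = 155 / 63.55 = 2.439 mol.
Each Cu atom requires 2 electrons, so n(e⁻) = 2 × 2.439 = 4.878 mol.
Q = n(e⁻)·F = 4.878 × 96500 = 470700 C.
t = Q/I = 470700 / 20.80 A = 22630 s = 377 min.

377 min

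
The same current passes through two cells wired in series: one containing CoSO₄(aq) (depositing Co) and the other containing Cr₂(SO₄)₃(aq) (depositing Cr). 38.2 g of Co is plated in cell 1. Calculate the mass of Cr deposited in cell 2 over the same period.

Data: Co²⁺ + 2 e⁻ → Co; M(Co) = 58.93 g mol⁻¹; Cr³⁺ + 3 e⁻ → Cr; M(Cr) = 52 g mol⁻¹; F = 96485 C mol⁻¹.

22.5 g

n(Co) = 38.2 / 58.93 = 0.6482 mol.
Since Co²⁺ + 2 e⁻ → Co, n(e⁻) passed = 2 × 0.6482 = 1.296 mol.
Cells in series carry the same charge, so the same 1.296 mol of electrons passes through cell 2.
Cr³⁺ + 3 e⁻ → Cr, so n(Cr) = 1.296 / 3 = 0.4322 mol.
m(Cr) = 0.4322 × 52 = 22.5 g.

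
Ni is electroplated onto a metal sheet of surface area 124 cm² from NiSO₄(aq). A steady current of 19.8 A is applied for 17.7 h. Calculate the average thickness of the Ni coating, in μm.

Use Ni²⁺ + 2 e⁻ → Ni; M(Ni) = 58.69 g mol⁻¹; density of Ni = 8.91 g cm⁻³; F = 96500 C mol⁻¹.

Q = I·t = 19.80 × 63720 = 1262000 C; n(e⁻) = 13.07 mol.
n(Ni) = n(e⁻)/2 = 6.537 mol, so m = 6.537 × 58.69 = 383.7 g.
Volume = m/ρ = 383.7 / 8.91 = 43.06 cm³.
Thickness = V/A = 43.06 / 124 = 0.347 cm = 3470 μm.

3470 μm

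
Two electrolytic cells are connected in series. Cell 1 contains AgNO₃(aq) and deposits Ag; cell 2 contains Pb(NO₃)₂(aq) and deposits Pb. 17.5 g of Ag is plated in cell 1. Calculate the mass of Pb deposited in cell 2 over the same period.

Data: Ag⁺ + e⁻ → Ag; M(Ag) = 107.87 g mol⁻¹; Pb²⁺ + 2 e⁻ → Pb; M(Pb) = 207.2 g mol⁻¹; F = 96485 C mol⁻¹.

16.8 g

n(Ag) = 17.5 / 107.87 = 0.1622 mol.
Since Ag⁺ + e⁻ → Ag, n(e⁻) passed = 1 × 0.1622 = 0.1622 mol.
Cells in series carry the same charge, so the same 0.1622 mol of electrons passes through cell 2.
Pb²⁺ + 2 e⁻ → Pb, so n(Pb) = 0.1622 / 2 = 0.08112 mol.
m(Pb) = 0.08112 × 207.2 = 16.8 g.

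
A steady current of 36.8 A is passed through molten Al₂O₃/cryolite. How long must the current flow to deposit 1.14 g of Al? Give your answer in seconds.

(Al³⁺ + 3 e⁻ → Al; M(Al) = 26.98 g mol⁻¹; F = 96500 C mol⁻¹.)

n(Al) = m/M = 1.14 / 26.98 = 0.04225 mol.
Each Al atom requires 3 electrons, so n(e⁻) = 3 × 0.04225 = 0.1268 mol.
Q = n(e⁻)·F = 0.1268 × 96500 = 12230 C.
t = Q/I = 12230 / 36.80 A = 332.4 s.

332 s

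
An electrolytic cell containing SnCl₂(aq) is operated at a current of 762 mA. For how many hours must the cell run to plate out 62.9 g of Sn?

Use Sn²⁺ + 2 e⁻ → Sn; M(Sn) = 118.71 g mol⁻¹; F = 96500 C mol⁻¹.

n(Sn) = m/M = 62.9 / 118.71 = 0.5299 mol.
Each Sn atom requires 2 electrons, so n(e⁻) = 2 × 0.5299 = 1.060 mol.
Q = n(e⁻)·F = 1.060 × 96500 = 102300 C.
t = Q/I = 102300 / 0.7620 A = 134200 s = 37.3 h.

37.3 h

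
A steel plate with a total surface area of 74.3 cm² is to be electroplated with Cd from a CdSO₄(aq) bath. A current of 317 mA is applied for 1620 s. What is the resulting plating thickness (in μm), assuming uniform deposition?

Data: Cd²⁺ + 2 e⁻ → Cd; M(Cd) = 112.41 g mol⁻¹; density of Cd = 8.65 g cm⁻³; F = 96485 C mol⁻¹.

Q = I·t = 0.3170 × 1620.0 = 513.5 C; n(e⁻) = 0.005322 mol.
n(Cd) = n(e⁻)/2 = 0.002661 mol, so m = 0.002661 × 112.41 = 0.2992 g.
Volume = m/ρ = 0.2992 / 8.65 = 0.03458 cm³.
Thickness = V/A = 0.03458 / 74.3 = 4.65 × 10⁻⁴ cm = 4.65 μm.

4.65 μm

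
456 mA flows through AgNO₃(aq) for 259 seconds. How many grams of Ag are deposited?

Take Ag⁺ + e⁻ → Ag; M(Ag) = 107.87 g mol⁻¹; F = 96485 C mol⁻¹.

Q = I·t = 0.4560 A × 259.00 s = 118.1 C.
n(e⁻) = Q/F = 118.1 / 96485 = 0.001224 mol.
Ag⁺ + e⁻ → Ag, so n(Ag) = n(e⁻)/1 = 0.001224 mol.
m = n·M = 0.001224 × 107.87 = 0.132 g.

0.132 g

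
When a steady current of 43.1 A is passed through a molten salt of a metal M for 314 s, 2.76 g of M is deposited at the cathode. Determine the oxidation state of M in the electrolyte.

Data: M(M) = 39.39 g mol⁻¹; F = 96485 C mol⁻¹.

Q = I·t = 43.10 A × 314.00 s = 13530 C, so n(e⁻) = 13530/96485 = 0.1403 mol.
n(M) deposited = 2.76 / 39.39 = 0.07007 mol.
Electrons per atom = n(e⁻)/n(M) = 0.1403 / 0.07007 = 2.00 ≈ 2, so the ion is M²⁺.

+2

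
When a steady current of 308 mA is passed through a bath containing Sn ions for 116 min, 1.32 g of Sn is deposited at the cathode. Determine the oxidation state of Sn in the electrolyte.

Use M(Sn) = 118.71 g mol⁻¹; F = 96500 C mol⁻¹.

Q = I·t = 0.3080 A × 6960.0 s = 2144 C, so n(e⁻) = 2144/96500 = 0.02221 mol.
n(Sn) deposited = 1.32 / 118.71 = 0.01112 mol.
Electrons per atom = n(e⁻)/n(Sn) = 0.02221 / 0.01112 = 2.00 ≈ 2, so the ion is Sn²⁺.

+2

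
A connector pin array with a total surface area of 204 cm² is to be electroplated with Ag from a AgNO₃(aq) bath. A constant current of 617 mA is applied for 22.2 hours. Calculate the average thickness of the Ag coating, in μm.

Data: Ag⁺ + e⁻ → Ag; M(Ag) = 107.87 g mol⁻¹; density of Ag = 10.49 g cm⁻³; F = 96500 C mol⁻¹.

Q = I·t = 0.6170 × 79920 = 49310 C; n(e⁻) = 0.5110 mol.
n(Ag) = n(e⁻)/1 = 0.5110 mol, so m = 0.5110 × 107.87 = 55.12 g.
Volume = m/ρ = 55.12 / 10.49 = 5.255 cm³.
Thickness = V/A = 5.255 / 204 = 0.0258 cm = 258 μm.

258 μm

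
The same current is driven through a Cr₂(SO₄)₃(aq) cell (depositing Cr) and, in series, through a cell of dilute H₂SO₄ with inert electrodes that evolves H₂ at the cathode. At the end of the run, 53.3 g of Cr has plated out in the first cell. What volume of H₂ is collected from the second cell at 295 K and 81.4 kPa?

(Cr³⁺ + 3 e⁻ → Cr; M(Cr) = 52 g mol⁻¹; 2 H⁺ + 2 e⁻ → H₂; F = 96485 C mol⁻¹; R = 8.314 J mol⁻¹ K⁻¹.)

46.3 L

n(Cr) = 53.3 / 52 = 1.025 mol, so n(e⁻) = 3 × 1.025 = 3.075 mol.
The cells are in series, so the same 3.075 mol of electrons passes through the second cell.
2 H⁺ + 2 e⁻ → H₂ — 2 mol e⁻ per mol H₂, so n(H₂) = 3.075/2 = 1.537 mol.
V = nRT/P = (1.537 × 8.314 × 295) / (81.4 × 10³) = 0.0463 m³ = 46.3 L.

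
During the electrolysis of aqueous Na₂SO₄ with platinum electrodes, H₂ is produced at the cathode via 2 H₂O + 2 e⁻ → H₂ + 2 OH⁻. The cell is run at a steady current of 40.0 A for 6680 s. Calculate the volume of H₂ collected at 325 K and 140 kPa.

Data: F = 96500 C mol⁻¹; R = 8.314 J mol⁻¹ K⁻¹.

Q = I·t = 40.00 A × 6680.0 s = 267200 C.
n(e⁻) = Q/F = 267200 / 96500 = 2.769 mol.
2 electrons are transferred per H₂ molecule, so n(H₂) = 2.769 / 2 = 1.384 mol.
V = nRT/P = (1.384 × 8.314 × 325) / (140 × 10³ Pa) = 0.0267 m³ = 26.7 L.

26.7 L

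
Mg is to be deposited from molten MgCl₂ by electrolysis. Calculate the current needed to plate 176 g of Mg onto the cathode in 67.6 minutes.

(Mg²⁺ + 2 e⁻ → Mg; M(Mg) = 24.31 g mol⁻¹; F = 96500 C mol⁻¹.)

n(Mg) = 176 / 24.31 = 7.240 mol.
n(e⁻) = 2 × 7.240 = 14.48 mol.
Q = n(e⁻)·F = 14.48 × 96500 = 1397000 C.
I = Q/t = 1397000 / 4056.0 s = 344 A.

344 A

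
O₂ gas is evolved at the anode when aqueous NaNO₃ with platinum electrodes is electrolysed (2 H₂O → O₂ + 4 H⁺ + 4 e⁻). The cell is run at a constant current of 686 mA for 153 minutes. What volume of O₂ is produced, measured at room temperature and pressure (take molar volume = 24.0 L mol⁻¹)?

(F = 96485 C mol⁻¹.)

0.392 L

Q = I·t = 0.6860 A × 9180.0 s = 6297 C.
n(e⁻) = Q/F = 6297 / 96485 = 0.06527 mol.
4 electrons are transferred per O₂ molecule, so n(O₂) = 0.06527 / 4 = 0.01632 mol.
V = n × V_m = 0.01632 × 24.0 = 0.392 L.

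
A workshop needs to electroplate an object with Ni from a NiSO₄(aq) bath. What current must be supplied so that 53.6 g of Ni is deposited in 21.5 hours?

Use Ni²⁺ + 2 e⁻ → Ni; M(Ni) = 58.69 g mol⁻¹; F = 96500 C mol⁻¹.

n(Ni) = 53.6 / 58.69 = 0.9133 mol.
n(e⁻) = 2 × 0.9133 = 1.827 mol.
Q = n(e⁻)·F = 1.827 × 96500 = 176300 C.
I = Q/t = 176300 / 77400 s = 2.28 A.

2.28 A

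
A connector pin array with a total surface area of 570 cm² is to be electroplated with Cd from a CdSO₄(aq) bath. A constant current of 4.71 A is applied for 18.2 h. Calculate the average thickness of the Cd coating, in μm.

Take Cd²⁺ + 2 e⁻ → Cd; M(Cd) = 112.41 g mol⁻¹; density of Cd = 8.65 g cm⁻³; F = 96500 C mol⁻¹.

365 μm

Q = I·t = 4.710 × 65520 = 308600 C; n(e⁻) = 3.198 mol.
n(Cd) = n(e⁻)/2 = 1.599 mol, so m = 1.599 × 112.41 = 179.7 g.
Volume = m/ρ = 179.7 / 8.65 = 20.78 cm³.
Thickness = V/A = 20.78 / 570 = 0.0365 cm = 365 μm.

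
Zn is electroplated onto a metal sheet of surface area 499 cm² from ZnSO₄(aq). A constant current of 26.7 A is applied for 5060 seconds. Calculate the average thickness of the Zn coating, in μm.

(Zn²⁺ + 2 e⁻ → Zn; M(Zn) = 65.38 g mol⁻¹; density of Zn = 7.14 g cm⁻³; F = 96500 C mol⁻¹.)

128 μm

Q = I·t = 26.70 × 5060.0 = 135100 C; n(e⁻) = 1.400 mol.
n(Zn) = n(e⁻)/2 = 0.7000 mol, so m = 0.7000 × 65.38 = 45.77 g.
Volume = m/ρ = 45.77 / 7.14 = 6.410 cm³.
Thickness = V/A = 6.410 / 499 = 0.0128 cm = 128 μm.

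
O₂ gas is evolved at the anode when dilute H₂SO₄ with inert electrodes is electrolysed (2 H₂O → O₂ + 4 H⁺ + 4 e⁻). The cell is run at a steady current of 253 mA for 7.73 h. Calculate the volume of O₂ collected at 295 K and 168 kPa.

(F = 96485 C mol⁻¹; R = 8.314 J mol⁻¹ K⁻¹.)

0.266 L

Q = I·t = 0.2530 A × 27828 s = 7040 C.
n(e⁻) = Q/F = 7040 / 96485 = 0.07297 mol.
4 electrons are transferred per O₂ molecule, so n(O₂) = 0.07297 / 4 = 0.01824 mol.
V = nRT/P = (0.01824 × 8.314 × 295) / (168 × 10³ Pa) = 2.66 × 10⁻⁴ m³ = 0.266 L.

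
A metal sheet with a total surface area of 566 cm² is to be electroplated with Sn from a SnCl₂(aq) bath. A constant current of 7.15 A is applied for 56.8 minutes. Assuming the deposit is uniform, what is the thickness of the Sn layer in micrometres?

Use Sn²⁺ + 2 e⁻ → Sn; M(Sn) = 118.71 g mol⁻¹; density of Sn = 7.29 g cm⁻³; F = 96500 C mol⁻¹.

36.3 μm

Q = I·t = 7.150 × 3408.0 = 24370 C; n(e⁻) = 0.2525 mol.
n(Sn) = n(e⁻)/2 = 0.1263 mol, so m = 0.1263 × 118.71 = 14.99 g.
Volume = m/ρ = 14.99 / 7.29 = 2.056 cm³.
Thickness = V/A = 2.056 / 566 = 0.00363 cm = 36.3 μm.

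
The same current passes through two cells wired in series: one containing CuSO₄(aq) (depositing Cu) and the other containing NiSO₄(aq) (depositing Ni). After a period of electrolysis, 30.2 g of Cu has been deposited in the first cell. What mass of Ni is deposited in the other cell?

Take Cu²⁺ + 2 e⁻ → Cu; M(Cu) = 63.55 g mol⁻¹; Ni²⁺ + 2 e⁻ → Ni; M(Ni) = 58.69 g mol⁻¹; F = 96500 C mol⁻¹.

27.9 g

n(Cu) = 30.2 / 63.55 = 0.4752 mol.
Since Cu²⁺ + 2 e⁻ → Cu, n(e⁻) passed = 2 × 0.4752 = 0.9504 mol.
Cells in series carry the same charge, so the same 0.9504 mol of electrons passes through cell 2.
Ni²⁺ + 2 e⁻ → Ni, so n(Ni) = 0.9504 / 2 = 0.4752 mol.
m(Ni) = 0.4752 × 58.69 = 27.9 g.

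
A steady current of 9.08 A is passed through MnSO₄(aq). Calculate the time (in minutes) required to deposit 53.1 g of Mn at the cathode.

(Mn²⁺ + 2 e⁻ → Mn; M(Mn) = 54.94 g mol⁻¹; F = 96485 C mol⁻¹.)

342 min

n(Mn) = m/M = 53.1 / 54.94 = 0.9665 mol.
Each Mn atom requires 2 electrons, so n(e⁻) = 2 × 0.9665 = 1.933 mol.
Q = n(e⁻)·F = 1.933 × 96485 = 186500 C.
t = Q/I = 186500 / 9.080 A = 20540 s = 342 min.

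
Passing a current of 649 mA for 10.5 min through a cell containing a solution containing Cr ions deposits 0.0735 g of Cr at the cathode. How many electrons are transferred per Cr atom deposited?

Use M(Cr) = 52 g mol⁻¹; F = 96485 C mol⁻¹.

Q = I·t = 0.6490 A × 630.00 s = 408.9 C, so n(e⁻) = 408.9/96485 = 0.004238 mol.
n(Cr) deposited = 0.0735 / 52 = 0.001413 mol.
Electrons per atom = n(e⁻)/n(Cr) = 0.004238 / 0.001413 = 3.00 ≈ 3, so the ion is Cr³⁺.

3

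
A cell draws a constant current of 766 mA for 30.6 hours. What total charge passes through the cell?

Q = I·t = 0.7660 A × 110160 s = 84400 C.

84400 C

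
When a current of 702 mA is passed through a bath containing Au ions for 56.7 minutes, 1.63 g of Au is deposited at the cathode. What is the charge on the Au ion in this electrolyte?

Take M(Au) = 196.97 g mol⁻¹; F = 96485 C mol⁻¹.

Q = I·t = 0.7020 A × 3402.0 s = 2388 C, so n(e⁻) = 2388/96485 = 0.02475 mol.
n(Au) deposited = 1.63 / 196.97 = 0.008275 mol.
Electrons per atom = n(e⁻)/n(Au) = 0.02475 / 0.008275 = 2.99 ≈ 3, so the ion is Au³⁺.

+3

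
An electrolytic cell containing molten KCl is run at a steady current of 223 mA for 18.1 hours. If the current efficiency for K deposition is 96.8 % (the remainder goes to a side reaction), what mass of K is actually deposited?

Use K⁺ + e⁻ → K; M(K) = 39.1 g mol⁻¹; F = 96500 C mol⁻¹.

5.70 g

Q = I·t = 0.2230 × 65160 = 14530 C.
n(e⁻) = 14530/96500 = 0.1506 mol; theoretically n(K) = 0.1506/1 = 0.1506 mol, m_theo = 5.888 g.
At 96.8 % efficiency, m_actual = 0.968 × 5.888 = 5.70 g.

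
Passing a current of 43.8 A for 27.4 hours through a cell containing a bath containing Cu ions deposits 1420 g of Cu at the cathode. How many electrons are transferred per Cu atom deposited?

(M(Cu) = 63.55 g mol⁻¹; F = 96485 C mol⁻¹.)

Q = I·t = 43.80 A × 98640 s = 4320000 C, so n(e⁻) = 4320000/96485 = 44.78 mol.
n(Cu) deposited = 1420 / 63.55 = 22.34 mol.
Electrons per atom = n(e⁻)/n(Cu) = 44.78 / 22.34 = 2.00 ≈ 2, so the ion is Cu²⁺.

2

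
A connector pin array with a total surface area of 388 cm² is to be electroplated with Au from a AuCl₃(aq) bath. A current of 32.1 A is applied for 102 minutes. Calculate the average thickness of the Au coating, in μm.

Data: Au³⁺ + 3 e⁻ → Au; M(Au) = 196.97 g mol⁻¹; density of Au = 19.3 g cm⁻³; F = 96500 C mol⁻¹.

178 μm

Q = I·t = 32.10 × 6120.0 = 196500 C; n(e⁻) = 2.036 mol.
n(Au) = n(e⁻)/3 = 0.6786 mol, so m = 0.6786 × 196.97 = 133.7 g.
Volume = m/ρ = 133.7 / 19.3 = 6.925 cm³.
Thickness = V/A = 6.925 / 388 = 0.0178 cm = 178 μm.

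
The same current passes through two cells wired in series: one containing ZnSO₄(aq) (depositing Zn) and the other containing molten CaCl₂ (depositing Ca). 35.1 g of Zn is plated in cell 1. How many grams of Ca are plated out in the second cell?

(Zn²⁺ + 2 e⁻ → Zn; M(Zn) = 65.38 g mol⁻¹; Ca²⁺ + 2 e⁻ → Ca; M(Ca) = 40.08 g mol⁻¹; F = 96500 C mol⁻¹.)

21.5 g

n(Zn) = 35.1 / 65.38 = 0.5369 mol.
Since Zn²⁺ + 2 e⁻ → Zn, n(e⁻) passed = 2 × 0.5369 = 1.074 mol.
Cells in series carry the same charge, so the same 1.074 mol of electrons passes through cell 2.
Ca²⁺ + 2 e⁻ → Ca, so n(Ca) = 1.074 / 2 = 0.5369 mol.
m(Ca) = 0.5369 × 40.08 = 21.5 g.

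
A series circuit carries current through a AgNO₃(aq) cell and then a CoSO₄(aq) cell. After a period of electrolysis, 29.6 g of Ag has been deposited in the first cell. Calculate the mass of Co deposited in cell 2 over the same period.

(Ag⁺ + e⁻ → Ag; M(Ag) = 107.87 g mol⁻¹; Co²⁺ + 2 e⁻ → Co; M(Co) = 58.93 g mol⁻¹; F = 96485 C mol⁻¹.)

n(Ag) = 29.6 / 107.87 = 0.2744 mol.
Since Ag⁺ + e⁻ → Ag, n(e⁻) passed = 1 × 0.2744 = 0.2744 mol.
Cells in series carry the same charge, so the same 0.2744 mol of electrons passes through cell 2.
Co²⁺ + 2 e⁻ → Co, so n(Co) = 0.2744 / 2 = 0.1372 mol.
m(Co) = 0.1372 × 58.93 = 8.09 g.

8.09 g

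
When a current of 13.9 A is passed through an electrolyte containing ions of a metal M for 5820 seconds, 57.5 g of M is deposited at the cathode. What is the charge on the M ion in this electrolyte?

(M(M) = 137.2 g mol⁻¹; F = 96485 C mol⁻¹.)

Q = I·t = 13.90 A × 5820.0 s = 80900 C, so n(e⁻) = 80900/96485 = 0.8385 mol.
n(M) deposited = 57.5 / 137.2 = 0.4191 mol.
Electrons per atom = n(e⁻)/n(M) = 0.8385 / 0.4191 = 2.00 ≈ 2, so the ion is M²⁺.

+2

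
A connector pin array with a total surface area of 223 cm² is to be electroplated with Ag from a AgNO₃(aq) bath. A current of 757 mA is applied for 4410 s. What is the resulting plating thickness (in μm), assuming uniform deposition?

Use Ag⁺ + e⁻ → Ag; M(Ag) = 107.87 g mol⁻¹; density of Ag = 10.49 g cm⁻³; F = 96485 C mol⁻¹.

16.0 μm

Q = I·t = 0.7570 × 4410.0 = 3338 C; n(e⁻) = 0.03460 mol.
n(Ag) = n(e⁻)/1 = 0.03460 mol, so m = 0.03460 × 107.87 = 3.732 g.
Volume = m/ρ = 3.732 / 10.49 = 0.3558 cm³.
Thickness = V/A = 0.3558 / 223 = 0.00160 cm = 16.0 μm.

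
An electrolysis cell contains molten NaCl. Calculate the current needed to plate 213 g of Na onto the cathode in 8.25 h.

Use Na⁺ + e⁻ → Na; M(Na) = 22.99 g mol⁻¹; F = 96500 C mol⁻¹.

n(Na) = 213 / 22.99 = 9.265 mol.
n(e⁻) = 1 × 9.265 = 9.265 mol.
Q = n(e⁻)·F = 9.265 × 96500 = 894100 C.
I = Q/t = 894100 / 29700 s = 30.1 A.

30.1 A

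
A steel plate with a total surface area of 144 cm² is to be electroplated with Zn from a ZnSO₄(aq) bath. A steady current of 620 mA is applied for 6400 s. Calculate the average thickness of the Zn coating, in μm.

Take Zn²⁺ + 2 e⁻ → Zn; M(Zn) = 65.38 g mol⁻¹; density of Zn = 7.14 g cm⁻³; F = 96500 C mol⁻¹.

13.1 μm

Q = I·t = 0.6200 × 6400.0 = 3968 C; n(e⁻) = 0.04112 mol.
n(Zn) = n(e⁻)/2 = 0.02056 mol, so m = 0.02056 × 65.38 = 1.344 g.
Volume = m/ρ = 1.344 / 7.14 = 0.1883 cm³.
Thickness = V/A = 0.1883 / 144 = 0.00131 cm = 13.1 μm.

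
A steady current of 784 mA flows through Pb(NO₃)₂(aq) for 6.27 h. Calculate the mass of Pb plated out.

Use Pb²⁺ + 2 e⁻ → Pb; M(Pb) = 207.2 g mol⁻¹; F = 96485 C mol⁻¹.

Q = I·t = 0.7840 A × 22572 s = 17700 C.
n(e⁻) = Q/F = 17700 / 96485 = 0.1834 mol.
Pb²⁺ + 2 e⁻ → Pb, so n(Pb) = n(e⁻)/2 = 0.09171 mol.
m = n·M = 0.09171 × 207.2 = 19.0 g.

19.0 g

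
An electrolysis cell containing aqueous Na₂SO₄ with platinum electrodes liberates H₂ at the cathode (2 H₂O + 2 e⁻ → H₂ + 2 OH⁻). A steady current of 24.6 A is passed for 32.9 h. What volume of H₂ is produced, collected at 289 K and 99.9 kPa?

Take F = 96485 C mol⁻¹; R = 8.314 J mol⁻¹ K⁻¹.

Q = I·t = 24.60 A × 118440 s = 2914000 C.
n(e⁻) = Q/F = 2914000 / 96485 = 30.20 mol.
2 electrons are transferred per H₂ molecule, so n(H₂) = 30.20 / 2 = 15.10 mol.
V = nRT/P = (15.10 × 8.314 × 289) / (99.9 × 10³ Pa) = 0.363 m³ = 363 L.

363 L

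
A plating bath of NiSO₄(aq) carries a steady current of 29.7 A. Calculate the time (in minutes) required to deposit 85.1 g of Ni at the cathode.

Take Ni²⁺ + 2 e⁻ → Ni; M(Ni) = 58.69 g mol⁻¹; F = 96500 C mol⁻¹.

n(Ni) = m/M = 85.1 / 58.69 = 1.450 mol.
Each Ni atom requires 2 electrons, so n(e⁻) = 2 × 1.450 = 2.900 mol.
Q = n(e⁻)·F = 2.900 × 96500 = 279800 C.
t = Q/I = 279800 / 29.70 A = 9423 s = 157 min.

157 min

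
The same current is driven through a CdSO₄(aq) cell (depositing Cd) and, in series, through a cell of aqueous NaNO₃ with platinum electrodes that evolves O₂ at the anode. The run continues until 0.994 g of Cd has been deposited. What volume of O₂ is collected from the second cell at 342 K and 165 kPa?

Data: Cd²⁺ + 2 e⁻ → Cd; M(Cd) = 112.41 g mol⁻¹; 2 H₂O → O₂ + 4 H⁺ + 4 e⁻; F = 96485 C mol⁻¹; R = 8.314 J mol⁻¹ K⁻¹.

n(Cd) = 0.994 / 112.41 = 0.008843 mol, so n(e⁻) = 2 × 0.008843 = 0.01769 mol.
The cells are in series, so the same 0.01769 mol of electrons passes through the second cell.
2 H₂O → O₂ + 4 H⁺ + 4 e⁻ — 4 mol e⁻ per mol O₂, so n(O₂) = 0.01769/4 = 0.004421 mol.
V = nRT/P = (0.004421 × 8.314 × 342) / (165 × 10³) = 7.62 × 10⁻⁵ m³ = 0.0762 L.

0.0762 L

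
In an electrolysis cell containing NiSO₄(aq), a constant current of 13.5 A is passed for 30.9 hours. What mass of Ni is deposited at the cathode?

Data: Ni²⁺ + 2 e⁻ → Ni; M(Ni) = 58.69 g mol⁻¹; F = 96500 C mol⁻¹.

Q = I·t = 13.50 A × 111240 s = 1502000 C.
n(e⁻) = Q/F = 1502000 / 96500 = 15.56 mol.
Ni²⁺ + 2 e⁻ → Ni, so n(Ni) = n(e⁻)/2 = 7.781 mol.
m = n·M = 7.781 × 58.69 = 457 g.

457 g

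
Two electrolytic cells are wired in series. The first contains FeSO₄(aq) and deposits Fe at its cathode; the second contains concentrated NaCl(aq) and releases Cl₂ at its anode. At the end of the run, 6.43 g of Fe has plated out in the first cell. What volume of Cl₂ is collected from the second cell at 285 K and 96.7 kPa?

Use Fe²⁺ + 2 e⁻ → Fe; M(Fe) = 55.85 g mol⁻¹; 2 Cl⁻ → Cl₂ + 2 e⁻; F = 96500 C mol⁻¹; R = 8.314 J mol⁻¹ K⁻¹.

n(Fe) = 6.43 / 55.85 = 0.1151 mol, so n(e⁻) = 2 × 0.1151 = 0.2303 mol.
The cells are in series, so the same 0.2303 mol of electrons passes through the second cell.
2 Cl⁻ → Cl₂ + 2 e⁻ — 2 mol e⁻ per mol Cl₂, so n(Cl₂) = 0.2303/2 = 0.1151 mol.
V = nRT/P = (0.1151 × 8.314 × 285) / (96.7 × 10³) = 0.00282 m³ = 2.82 L.

2.82 L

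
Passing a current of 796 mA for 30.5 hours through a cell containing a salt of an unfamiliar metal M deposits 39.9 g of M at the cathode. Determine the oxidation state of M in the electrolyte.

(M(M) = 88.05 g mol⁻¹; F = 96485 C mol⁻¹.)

+2

Q = I·t = 0.7960 A × 109800 s = 87400 C, so n(e⁻) = 87400/96485 = 0.9058 mol.
n(M) deposited = 39.9 / 88.05 = 0.4532 mol.
Electrons per atom = n(e⁻)/n(M) = 0.9058 / 0.4532 = 2.00 ≈ 2, so the ion is M²⁺.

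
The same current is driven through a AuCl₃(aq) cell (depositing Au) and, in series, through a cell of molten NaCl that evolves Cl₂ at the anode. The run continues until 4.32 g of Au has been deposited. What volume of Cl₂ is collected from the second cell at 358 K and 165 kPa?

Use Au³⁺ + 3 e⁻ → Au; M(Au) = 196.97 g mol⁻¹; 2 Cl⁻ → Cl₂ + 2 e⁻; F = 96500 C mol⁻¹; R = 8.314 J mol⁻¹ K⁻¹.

0.593 L

n(Au) = 4.32 / 196.97 = 0.02193 mol, so n(e⁻) = 3 × 0.02193 = 0.06580 mol.
The cells are in series, so the same 0.06580 mol of electrons passes through the second cell.
2 Cl⁻ → Cl₂ + 2 e⁻ — 2 mol e⁻ per mol Cl₂, so n(Cl₂) = 0.06580/2 = 0.03290 mol.
V = nRT/P = (0.03290 × 8.314 × 358) / (165 × 10³) = 5.93 × 10⁻⁴ m³ = 0.593 L.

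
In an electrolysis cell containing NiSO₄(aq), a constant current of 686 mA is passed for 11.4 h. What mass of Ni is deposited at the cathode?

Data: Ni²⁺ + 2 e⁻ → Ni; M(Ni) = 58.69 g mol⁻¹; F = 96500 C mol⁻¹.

Q = I·t = 0.6860 A × 41040 s = 28150 C.
n(e⁻) = Q/F = 28150 / 96500 = 0.2917 mol.
Ni²⁺ + 2 e⁻ → Ni, so n(Ni) = n(e⁻)/2 = 0.1459 mol.
m = n·M = 0.1459 × 58.69 = 8.56 g.

8.56 g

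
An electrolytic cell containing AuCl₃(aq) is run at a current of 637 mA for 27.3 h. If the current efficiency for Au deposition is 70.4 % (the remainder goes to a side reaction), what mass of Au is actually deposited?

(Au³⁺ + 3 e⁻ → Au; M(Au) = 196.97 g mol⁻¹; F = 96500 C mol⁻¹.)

30.0 g

Q = I·t = 0.6370 × 98280 = 62600 C.
n(e⁻) = 62600/96500 = 0.6487 mol; theoretically n(Au) = 0.6487/3 = 0.2162 mol, m_theo = 42.59 g.
At 70.4 % efficiency, m_actual = 0.704 × 42.59 = 30.0 g.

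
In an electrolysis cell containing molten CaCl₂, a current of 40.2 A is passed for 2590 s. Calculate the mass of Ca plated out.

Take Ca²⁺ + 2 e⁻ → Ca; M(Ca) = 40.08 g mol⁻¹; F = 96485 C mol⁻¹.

21.6 g

Q = I·t = 40.20 A × 2590.0 s = 104100 C.
n(e⁻) = Q/F = 104100 / 96485 = 1.079 mol.
Ca²⁺ + 2 e⁻ → Ca, so n(Ca) = n(e⁻)/2 = 0.5396 mol.
m = n·M = 0.5396 × 40.08 = 21.6 g.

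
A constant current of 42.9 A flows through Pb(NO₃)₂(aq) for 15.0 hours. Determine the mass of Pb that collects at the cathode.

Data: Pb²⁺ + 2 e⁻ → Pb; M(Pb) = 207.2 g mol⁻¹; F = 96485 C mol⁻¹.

2490 g

Q = I·t = 42.90 A × 54000 s = 2317000 C.
n(e⁻) = Q/F = 2317000 / 96485 = 24.01 mol.
Pb²⁺ + 2 e⁻ → Pb, so n(Pb) = n(e⁻)/2 = 12.00 mol.
m = n·M = 12.00 × 207.2 = 2490 g.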